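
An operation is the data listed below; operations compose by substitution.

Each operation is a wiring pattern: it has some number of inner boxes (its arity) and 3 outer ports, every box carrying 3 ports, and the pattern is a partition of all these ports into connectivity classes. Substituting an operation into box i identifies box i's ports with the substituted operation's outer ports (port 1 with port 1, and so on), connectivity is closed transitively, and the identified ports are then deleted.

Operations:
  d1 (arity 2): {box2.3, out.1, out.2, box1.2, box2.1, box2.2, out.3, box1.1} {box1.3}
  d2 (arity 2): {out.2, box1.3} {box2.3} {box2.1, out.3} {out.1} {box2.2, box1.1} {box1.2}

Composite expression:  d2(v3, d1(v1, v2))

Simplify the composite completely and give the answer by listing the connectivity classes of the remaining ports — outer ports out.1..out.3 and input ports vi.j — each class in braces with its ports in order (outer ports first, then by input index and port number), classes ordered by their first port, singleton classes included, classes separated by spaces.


Substituting into d2 glues patterns; closure does the rest.
d1 over (v1, v2) gives {out.1, out.2, out.3, v1.1, v1.2, v2.1, v2.2, v2.3} {v1.3}, out.j being that stage's outer ports
d2 over (v3, v1, v2) gives {out.1} {out.2, v3.3} {out.3, v1.1, v1.2, v2.1, v2.2, v2.3, v3.1} {v1.3} {v3.2}, out.j being that stage's outer ports

{out.1} {out.2, v3.3} {out.3, v1.1, v1.2, v2.1, v2.2, v2.3, v3.1} {v1.3} {v3.2}


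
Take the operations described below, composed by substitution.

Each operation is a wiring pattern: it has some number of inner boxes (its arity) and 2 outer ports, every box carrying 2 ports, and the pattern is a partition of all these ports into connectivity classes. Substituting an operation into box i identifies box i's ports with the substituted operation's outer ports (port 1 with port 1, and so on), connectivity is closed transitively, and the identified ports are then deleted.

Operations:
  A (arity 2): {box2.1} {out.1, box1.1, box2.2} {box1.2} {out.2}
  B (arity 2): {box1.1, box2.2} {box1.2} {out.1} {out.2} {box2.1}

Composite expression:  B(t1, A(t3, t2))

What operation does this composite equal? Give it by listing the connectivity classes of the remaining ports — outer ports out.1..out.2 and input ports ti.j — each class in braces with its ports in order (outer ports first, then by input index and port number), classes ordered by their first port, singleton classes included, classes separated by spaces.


{out.1} {out.2} {t1.1} {t1.2} {t2.1} {t2.2, t3.1} {t3.2}

Connectivity passes through glued B-boundaries; trace each wire chain.
composing A on (t3, t2), with out.j its own outer ports: {out.1, t2.2, t3.1} {out.2} {t2.1} {t3.2}
composing B on (t1, t3, t2), with out.j its own outer ports: {out.1} {out.2} {t1.1} {t1.2} {t2.1} {t2.2, t3.1} {t3.2}


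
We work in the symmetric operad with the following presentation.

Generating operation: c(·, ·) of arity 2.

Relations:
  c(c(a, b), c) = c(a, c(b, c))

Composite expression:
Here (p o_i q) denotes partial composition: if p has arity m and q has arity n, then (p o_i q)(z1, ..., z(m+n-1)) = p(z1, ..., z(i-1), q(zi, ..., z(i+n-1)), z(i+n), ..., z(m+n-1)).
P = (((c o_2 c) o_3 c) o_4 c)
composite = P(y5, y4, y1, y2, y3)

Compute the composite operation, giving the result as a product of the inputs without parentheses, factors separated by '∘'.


y5 ∘ y4 ∘ y1 ∘ y2 ∘ y3

Associativity of c dissolves the nesting; only the y-input order survives.
c(y2, y3) spells out as y2 ∘ y3
c(y1, c(y2, y3)) spells out as y1 ∘ y2 ∘ y3
c(y4, c(y1, c(y2, y3))) spells out as y4 ∘ y1 ∘ y2 ∘ y3
c(y5, c(y4, c(y1, c(y2, y3)))) spells out as y5 ∘ y4 ∘ y1 ∘ y2 ∘ y3


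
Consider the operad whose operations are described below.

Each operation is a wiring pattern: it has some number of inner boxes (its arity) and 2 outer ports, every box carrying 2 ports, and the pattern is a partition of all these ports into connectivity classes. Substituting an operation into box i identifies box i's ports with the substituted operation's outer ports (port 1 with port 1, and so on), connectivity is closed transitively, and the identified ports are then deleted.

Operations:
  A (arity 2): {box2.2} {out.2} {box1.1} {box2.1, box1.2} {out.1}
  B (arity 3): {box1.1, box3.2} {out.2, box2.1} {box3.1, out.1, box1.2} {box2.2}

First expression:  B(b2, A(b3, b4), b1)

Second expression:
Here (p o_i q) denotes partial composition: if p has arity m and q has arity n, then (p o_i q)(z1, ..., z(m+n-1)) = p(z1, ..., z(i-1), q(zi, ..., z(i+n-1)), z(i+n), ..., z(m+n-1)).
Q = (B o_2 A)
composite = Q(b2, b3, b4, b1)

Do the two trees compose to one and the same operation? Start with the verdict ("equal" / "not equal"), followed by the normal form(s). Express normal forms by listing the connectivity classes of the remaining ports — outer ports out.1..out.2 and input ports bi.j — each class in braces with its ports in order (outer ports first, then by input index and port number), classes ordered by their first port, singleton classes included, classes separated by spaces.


The first composite normalizes to {out.1, b1.1, b2.2} {out.2} {b1.2, b2.1} {b3.1} {b3.2, b4.1} {b4.2}
The second composite normalizes to {out.1, b1.1, b2.2} {out.2} {b1.2, b2.1} {b3.1} {b3.2, b4.1} {b4.2}
Both agree, so they are equal.

equal; the common form is {out.1, b1.1, b2.2} {out.2} {b1.2, b2.1} {b3.1} {b3.2, b4.1} {b4.2}


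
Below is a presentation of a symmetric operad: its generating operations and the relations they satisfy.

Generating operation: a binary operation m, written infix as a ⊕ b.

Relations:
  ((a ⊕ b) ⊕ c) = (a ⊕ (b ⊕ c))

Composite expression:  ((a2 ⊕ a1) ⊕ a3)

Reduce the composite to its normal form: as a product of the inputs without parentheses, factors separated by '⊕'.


a2 ⊕ a1 ⊕ a3

Key point: m is associative — brackets drop, the a-order remains.
(a2 ⊕ a1) unparenthesizes to a2 ⊕ a1
((a2 ⊕ a1) ⊕ a3) unparenthesizes to a2 ⊕ a1 ⊕ a3


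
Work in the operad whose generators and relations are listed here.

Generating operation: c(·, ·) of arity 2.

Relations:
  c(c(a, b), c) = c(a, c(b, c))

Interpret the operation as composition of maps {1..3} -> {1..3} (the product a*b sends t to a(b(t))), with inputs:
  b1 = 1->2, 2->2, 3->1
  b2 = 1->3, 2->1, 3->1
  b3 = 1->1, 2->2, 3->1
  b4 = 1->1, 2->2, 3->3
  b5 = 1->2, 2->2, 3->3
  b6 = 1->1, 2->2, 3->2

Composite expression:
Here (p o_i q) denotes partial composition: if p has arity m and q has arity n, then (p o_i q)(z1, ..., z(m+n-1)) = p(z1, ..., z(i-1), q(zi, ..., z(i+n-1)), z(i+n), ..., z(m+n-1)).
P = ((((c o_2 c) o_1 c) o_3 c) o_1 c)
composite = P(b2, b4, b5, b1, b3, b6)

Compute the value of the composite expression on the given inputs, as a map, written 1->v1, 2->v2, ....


1->1, 2->1, 3->1

c(b2, b4) = 1->3, 2->1, 3->1
c(c(b2, b4), b5) = 1->1, 2->1, 3->1
c(b1, b3) = 1->2, 2->2, 3->2
c(c(b1, b3), b6) = 1->2, 2->2, 3->2
c(c(c(b2, b4), b5), c(c(b1, b3), b6)) = 1->1, 2->1, 3->1


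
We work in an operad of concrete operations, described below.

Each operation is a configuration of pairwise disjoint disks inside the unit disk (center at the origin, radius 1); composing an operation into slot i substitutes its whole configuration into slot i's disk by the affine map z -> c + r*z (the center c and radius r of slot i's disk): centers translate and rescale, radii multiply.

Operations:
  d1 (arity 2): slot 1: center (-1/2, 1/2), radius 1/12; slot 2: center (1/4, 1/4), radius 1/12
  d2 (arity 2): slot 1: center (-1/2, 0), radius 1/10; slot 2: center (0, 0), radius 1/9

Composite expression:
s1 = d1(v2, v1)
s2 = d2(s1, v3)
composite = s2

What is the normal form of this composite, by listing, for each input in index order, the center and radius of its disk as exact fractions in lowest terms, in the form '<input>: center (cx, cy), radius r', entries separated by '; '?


v1: center (-19/40, 1/40), radius 1/120; v2: center (-11/20, 1/20), radius 1/120; v3: center (0, 0), radius 1/9

Affine substitution under d2: radii multiply and v-centers shift.
input v2: applying the 2 nested substitutions gives center (-11/20, 1/20), radius 1/120
input v1: applying the 2 nested substitutions gives center (-19/40, 1/40), radius 1/120
input v3: applying the 1 nested substitution gives center (0, 0), radius 1/9


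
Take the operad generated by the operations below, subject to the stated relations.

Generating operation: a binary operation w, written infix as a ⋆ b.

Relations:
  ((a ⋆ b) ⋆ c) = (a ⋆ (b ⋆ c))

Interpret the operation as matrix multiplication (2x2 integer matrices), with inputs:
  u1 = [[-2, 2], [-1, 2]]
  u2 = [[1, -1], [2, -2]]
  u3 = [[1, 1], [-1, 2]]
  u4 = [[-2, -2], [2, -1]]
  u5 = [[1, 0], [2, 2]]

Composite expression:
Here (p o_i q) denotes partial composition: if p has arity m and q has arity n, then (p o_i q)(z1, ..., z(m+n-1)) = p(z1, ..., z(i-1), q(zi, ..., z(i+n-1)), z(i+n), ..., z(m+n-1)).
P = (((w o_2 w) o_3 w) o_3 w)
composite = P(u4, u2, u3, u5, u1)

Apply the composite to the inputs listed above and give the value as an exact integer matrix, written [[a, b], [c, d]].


[[-12, 24], [0, 0]]

(u3 ⋆ u5) = [[3, 2], [3, 4]]
((u3 ⋆ u5) ⋆ u1) = [[-8, 10], [-10, 14]]
(u2 ⋆ ((u3 ⋆ u5) ⋆ u1)) = [[2, -4], [4, -8]]
(u4 ⋆ (u2 ⋆ ((u3 ⋆ u5) ⋆ u1))) = [[-12, 24], [0, 0]]


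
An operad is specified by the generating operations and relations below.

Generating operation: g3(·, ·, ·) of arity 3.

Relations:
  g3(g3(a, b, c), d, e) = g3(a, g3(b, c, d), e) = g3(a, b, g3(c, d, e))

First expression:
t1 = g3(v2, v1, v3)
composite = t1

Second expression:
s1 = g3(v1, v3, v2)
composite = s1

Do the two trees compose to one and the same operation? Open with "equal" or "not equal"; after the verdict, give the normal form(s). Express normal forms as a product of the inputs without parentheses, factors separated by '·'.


not equal; the first gives v2 · v1 · v3 and the second v1 · v3 · v2

The first expression reduces to v2 · v1 · v3
The second expression reduces to v1 · v3 · v2
The forms do not match — not equal.


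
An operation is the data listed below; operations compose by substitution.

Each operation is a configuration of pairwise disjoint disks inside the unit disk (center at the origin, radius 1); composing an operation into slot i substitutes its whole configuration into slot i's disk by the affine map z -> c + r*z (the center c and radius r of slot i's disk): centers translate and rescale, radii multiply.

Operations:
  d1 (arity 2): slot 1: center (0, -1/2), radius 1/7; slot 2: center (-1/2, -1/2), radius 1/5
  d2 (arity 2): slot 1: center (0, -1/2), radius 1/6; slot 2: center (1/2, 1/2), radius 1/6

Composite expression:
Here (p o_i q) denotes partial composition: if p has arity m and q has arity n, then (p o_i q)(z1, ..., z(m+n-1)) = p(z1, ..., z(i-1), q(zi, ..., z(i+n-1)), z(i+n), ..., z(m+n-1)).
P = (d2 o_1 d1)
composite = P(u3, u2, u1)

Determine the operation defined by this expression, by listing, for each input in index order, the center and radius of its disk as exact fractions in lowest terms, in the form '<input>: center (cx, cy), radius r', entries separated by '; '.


u1: center (1/2, 1/2), radius 1/6; u2: center (-1/12, -7/12), radius 1/30; u3: center (0, -7/12), radius 1/42

Affine substitution under d2: radii multiply and u-centers shift.
tracing u3 down its 2-map path: center (0, -7/12), radius 1/42
tracing u2 down its 2-map path: center (-1/12, -7/12), radius 1/30
tracing u1 down its 1-map path: center (1/2, 1/2), radius 1/6


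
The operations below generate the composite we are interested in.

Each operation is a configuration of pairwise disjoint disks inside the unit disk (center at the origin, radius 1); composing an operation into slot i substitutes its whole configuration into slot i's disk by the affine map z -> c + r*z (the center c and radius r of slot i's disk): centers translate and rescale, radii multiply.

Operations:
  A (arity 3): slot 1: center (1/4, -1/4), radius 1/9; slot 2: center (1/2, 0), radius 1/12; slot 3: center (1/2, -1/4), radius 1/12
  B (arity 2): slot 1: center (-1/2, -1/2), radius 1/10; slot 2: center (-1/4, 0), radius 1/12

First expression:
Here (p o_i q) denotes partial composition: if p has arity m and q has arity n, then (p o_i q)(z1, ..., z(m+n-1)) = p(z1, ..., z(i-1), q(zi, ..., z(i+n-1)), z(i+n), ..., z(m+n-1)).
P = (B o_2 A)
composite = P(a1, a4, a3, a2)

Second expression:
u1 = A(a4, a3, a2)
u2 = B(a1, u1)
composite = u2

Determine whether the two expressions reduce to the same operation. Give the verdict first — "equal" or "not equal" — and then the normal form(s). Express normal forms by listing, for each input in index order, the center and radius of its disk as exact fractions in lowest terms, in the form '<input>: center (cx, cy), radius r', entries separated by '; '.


equal; both compose to a1: center (-1/2, -1/2), radius 1/10; a2: center (-5/24, -1/48), radius 1/144; a3: center (-5/24, 0), radius 1/144; a4: center (-11/48, -1/48), radius 1/108

In normal form, the first expression is a1: center (-1/2, -1/2), radius 1/10; a2: center (-5/24, -1/48), radius 1/144; a3: center (-5/24, 0), radius 1/144; a4: center (-11/48, -1/48), radius 1/108
In normal form, the second expression is a1: center (-1/2, -1/2), radius 1/10; a2: center (-5/24, -1/48), radius 1/144; a3: center (-5/24, 0), radius 1/144; a4: center (-11/48, -1/48), radius 1/108
One common form — equal.


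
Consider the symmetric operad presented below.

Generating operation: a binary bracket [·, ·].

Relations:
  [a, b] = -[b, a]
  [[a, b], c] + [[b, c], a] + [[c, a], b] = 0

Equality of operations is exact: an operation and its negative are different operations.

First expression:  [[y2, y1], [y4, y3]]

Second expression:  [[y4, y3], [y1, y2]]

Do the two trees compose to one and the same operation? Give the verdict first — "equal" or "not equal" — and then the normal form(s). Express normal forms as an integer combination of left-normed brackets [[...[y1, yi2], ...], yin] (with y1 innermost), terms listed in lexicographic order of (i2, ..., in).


Reducing the first expression gives [[[y1, y2], y3], y4] - [[[y1, y2], y4], y3]
Reducing the second expression gives [[[y1, y2], y3], y4] - [[[y1, y2], y4], y3]
Identical normal forms: equal.

equal; the common form is [[[y1, y2], y3], y4] - [[[y1, y2], y4], y3]


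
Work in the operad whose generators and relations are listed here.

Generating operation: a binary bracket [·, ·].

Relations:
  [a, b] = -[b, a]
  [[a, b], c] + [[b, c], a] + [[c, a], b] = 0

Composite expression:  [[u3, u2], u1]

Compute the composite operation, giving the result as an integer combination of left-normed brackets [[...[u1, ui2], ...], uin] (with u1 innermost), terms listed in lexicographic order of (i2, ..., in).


[[u1, u2], u3] - [[u1, u3], u2]

A multilinear Lie element is pinned by u1-initial words (u1 innermost).
Composite bracket: [[u3, u2], u1]
The bracket unfolds into 4 signed words via [a, b] = ab - ba (2^2 = 4).
The u1-initial words carry the normal form:
  sign of u1u2u3 is +1, so it contributes +[[u1, u2], u3]
  sign of u1u3u2 is -1, so it contributes -[[u1, u3], u2]


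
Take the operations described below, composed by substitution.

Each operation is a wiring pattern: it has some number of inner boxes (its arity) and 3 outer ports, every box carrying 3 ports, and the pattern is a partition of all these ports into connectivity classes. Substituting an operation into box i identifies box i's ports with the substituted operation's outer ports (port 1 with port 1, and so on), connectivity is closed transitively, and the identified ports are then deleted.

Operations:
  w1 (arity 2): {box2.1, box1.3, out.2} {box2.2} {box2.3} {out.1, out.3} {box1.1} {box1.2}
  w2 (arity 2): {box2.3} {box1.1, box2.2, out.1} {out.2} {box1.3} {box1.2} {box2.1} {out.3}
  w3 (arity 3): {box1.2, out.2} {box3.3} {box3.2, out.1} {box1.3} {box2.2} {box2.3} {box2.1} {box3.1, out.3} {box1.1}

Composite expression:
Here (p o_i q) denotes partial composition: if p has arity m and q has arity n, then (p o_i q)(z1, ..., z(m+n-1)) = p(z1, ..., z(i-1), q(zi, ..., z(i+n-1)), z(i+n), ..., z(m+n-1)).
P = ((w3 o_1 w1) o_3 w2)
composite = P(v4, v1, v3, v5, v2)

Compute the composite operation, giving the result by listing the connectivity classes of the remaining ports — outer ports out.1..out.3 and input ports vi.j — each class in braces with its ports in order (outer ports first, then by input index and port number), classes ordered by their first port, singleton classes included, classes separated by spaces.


{out.1, v2.2} {out.2, v1.1, v4.3} {out.3, v2.1} {v1.2} {v1.3} {v2.3} {v3.1, v5.2} {v3.2} {v3.3} {v4.1} {v4.2} {v5.1} {v5.3}

Treat the ports identified at w3 as solder joints: merge, then drop.
through w1, on inputs (v4, v1): {out.1, out.3} {out.2, v1.1, v4.3} {v1.2} {v1.3} {v4.1} {v4.2} (out.j = stage outer ports)
through w2, on inputs (v3, v5): {out.1, v3.1, v5.2} {out.2} {out.3} {v3.2} {v3.3} {v5.1} {v5.3} (out.j = stage outer ports)
through w3, on inputs (v4, v1, v3, v5, v2): {out.1, v2.2} {out.2, v1.1, v4.3} {out.3, v2.1} {v1.2} {v1.3} {v2.3} {v3.1, v5.2} {v3.2} {v3.3} {v4.1} {v4.2} {v5.1} {v5.3} (out.j = stage outer ports)


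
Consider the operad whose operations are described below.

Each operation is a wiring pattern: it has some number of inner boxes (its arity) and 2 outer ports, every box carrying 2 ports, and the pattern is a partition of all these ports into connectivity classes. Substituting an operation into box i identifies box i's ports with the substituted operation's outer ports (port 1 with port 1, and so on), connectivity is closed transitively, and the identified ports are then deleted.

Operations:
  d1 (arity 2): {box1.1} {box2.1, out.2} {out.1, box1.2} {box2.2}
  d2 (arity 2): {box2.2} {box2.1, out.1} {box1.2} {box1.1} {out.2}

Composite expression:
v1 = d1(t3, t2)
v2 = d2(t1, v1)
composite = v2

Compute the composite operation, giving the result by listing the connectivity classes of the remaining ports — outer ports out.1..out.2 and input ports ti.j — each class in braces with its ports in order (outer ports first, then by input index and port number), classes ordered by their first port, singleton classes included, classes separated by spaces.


Connectivity passes through glued d2-boundaries; trace each wire chain.
the subtree at d1 composes to {out.1, t3.2} {out.2, t2.1} {t2.2} {t3.1} on (t3, t2); out.j = own outer ports
the subtree at d2 composes to {out.1, t3.2} {out.2} {t1.1} {t1.2} {t2.1} {t2.2} {t3.1} on (t1, t3, t2); out.j = own outer ports

{out.1, t3.2} {out.2} {t1.1} {t1.2} {t2.1} {t2.2} {t3.1}


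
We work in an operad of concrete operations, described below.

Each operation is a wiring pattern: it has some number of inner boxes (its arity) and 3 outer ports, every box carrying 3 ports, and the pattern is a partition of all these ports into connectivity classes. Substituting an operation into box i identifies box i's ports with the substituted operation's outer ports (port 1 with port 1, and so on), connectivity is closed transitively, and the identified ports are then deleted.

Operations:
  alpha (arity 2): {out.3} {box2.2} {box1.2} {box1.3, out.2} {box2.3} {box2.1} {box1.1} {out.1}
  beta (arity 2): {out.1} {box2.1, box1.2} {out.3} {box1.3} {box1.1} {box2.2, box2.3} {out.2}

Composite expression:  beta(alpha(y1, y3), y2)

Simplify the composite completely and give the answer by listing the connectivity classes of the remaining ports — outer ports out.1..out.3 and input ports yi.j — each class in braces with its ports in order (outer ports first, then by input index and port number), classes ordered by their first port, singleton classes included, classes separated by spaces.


{out.1} {out.2} {out.3} {y1.1} {y1.2} {y1.3, y2.1} {y2.2, y2.3} {y3.1} {y3.2} {y3.3}

Connectivity passes through glued beta-boundaries; trace each wire chain.
after alpha, the pattern on (y1, y3) reads {out.1} {out.2, y1.3} {out.3} {y1.1} {y1.2} {y3.1} {y3.2} {y3.3} (out.j = its outer ports)
after beta, the pattern on (y1, y3, y2) reads {out.1} {out.2} {out.3} {y1.1} {y1.2} {y1.3, y2.1} {y2.2, y2.3} {y3.1} {y3.2} {y3.3} (out.j = its outer ports)


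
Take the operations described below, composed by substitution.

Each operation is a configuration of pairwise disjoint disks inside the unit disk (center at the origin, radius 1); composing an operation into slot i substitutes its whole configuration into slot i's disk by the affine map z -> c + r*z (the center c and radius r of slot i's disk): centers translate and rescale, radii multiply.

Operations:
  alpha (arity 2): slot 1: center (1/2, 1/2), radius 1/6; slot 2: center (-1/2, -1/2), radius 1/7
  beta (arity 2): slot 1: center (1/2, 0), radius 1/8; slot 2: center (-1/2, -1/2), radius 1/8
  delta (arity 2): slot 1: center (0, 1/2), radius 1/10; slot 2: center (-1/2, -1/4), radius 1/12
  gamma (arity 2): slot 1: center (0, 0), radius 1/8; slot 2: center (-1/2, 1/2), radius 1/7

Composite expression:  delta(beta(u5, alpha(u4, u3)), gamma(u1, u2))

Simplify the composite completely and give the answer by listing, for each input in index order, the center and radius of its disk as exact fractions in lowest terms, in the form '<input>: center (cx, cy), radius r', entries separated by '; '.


u1: center (-1/2, -1/4), radius 1/96; u2: center (-13/24, -5/24), radius 1/84; u3: center (-9/160, 71/160), radius 1/560; u4: center (-7/160, 73/160), radius 1/480; u5: center (1/20, 1/2), radius 1/80

Only the slot chain above each u matters under delta; compose those maps.
input u5: composing its 2 substitution steps yields center (1/20, 1/2), radius 1/80
input u4: composing its 3 substitution steps yields center (-7/160, 73/160), radius 1/480
input u3: composing its 3 substitution steps yields center (-9/160, 71/160), radius 1/560
input u1: composing its 2 substitution steps yields center (-1/2, -1/4), radius 1/96
input u2: composing its 2 substitution steps yields center (-13/24, -5/24), radius 1/84


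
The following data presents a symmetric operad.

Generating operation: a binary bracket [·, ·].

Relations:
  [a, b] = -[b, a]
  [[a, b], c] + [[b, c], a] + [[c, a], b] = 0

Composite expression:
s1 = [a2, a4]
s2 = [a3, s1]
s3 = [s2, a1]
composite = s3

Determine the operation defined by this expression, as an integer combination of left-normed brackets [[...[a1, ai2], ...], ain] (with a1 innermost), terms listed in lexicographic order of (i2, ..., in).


[[[a1, a2], a4], a3] - [[[a1, a3], a2], a4] + [[[a1, a3], a4], a2] - [[[a1, a4], a2], a3]


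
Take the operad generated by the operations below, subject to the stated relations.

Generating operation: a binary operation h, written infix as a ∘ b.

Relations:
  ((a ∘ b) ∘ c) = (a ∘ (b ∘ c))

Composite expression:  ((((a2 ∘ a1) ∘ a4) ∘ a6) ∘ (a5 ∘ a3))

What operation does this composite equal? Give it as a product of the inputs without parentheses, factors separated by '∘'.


a2 ∘ a1 ∘ a4 ∘ a6 ∘ a5 ∘ a3


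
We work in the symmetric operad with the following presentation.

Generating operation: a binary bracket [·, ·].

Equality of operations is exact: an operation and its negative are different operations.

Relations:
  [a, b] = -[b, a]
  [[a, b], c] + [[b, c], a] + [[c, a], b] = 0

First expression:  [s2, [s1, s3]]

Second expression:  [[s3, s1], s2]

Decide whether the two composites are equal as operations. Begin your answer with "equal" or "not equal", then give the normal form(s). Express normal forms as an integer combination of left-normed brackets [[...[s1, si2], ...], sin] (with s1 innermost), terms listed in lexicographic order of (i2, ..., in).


equal; the common form is -[[s1, s3], s2]

The first composite normalizes to -[[s1, s3], s2]
The second composite normalizes to -[[s1, s3], s2]
Identical normal forms: equal.


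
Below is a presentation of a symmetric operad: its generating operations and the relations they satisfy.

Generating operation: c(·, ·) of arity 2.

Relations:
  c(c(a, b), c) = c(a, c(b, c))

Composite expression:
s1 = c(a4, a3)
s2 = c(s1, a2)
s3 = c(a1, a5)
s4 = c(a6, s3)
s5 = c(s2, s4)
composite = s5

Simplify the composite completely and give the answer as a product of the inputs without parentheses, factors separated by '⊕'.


a4 ⊕ a3 ⊕ a2 ⊕ a6 ⊕ a1 ⊕ a5

Associativity of c dissolves the nesting; only the a-input order survives.
c(a4, a3) unparenthesizes to a4 ⊕ a3
c(c(a4, a3), a2) unparenthesizes to a4 ⊕ a3 ⊕ a2
c(a1, a5) unparenthesizes to a1 ⊕ a5
c(a6, c(a1, a5)) unparenthesizes to a6 ⊕ a1 ⊕ a5
c(c(c(a4, a3), a2), c(a6, c(a1, a5))) unparenthesizes to a4 ⊕ a3 ⊕ a2 ⊕ a6 ⊕ a1 ⊕ a5


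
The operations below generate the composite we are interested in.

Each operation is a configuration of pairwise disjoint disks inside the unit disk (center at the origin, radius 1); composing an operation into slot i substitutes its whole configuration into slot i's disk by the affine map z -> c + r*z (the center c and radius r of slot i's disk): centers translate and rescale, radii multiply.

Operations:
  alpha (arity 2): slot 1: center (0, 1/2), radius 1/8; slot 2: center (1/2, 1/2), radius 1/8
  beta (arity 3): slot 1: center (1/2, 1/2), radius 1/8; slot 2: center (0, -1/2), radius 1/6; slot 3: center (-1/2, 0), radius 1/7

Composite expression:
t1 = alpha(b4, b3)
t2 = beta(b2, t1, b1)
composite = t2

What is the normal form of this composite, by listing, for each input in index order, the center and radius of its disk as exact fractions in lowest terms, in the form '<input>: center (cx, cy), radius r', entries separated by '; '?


Only the slot chain above each b matters under beta; compose those maps.
b2: after 1 affine step, its disk has center (1/2, 1/2), radius 1/8
b4: after 2 affine steps, its disk has center (0, -5/12), radius 1/48
b3: after 2 affine steps, its disk has center (1/12, -5/12), radius 1/48
b1: after 1 affine step, its disk has center (-1/2, 0), radius 1/7

b1: center (-1/2, 0), radius 1/7; b2: center (1/2, 1/2), radius 1/8; b3: center (1/12, -5/12), radius 1/48; b4: center (0, -5/12), radius 1/48


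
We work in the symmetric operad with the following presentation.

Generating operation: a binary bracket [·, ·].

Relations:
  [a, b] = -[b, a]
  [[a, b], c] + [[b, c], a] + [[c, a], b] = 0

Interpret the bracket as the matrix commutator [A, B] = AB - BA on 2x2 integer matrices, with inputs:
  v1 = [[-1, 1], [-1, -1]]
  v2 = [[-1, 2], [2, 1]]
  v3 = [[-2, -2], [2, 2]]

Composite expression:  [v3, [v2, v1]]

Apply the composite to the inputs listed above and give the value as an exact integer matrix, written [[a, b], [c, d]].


[[8, -8], [-24, -8]]


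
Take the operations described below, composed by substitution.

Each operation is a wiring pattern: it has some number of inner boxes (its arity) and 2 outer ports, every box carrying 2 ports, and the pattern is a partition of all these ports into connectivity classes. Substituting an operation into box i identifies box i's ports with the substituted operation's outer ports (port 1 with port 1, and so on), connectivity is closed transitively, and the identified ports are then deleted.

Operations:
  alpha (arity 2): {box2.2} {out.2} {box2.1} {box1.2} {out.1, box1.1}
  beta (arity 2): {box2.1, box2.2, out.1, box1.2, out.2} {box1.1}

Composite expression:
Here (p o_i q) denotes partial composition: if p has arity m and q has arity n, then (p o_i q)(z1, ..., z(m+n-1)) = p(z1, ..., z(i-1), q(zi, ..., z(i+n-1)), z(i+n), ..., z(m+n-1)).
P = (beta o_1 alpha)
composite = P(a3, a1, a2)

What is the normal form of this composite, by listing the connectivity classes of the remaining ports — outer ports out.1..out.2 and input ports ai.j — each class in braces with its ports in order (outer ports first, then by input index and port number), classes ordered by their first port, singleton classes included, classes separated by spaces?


{out.1, out.2, a2.1, a2.2} {a1.1} {a1.2} {a3.1} {a3.2}

Treat the ports identified at beta as solder joints: merge, then drop.
after alpha, the pattern on (a3, a1) reads {out.1, a3.1} {out.2} {a1.1} {a1.2} {a3.2} (out.j = its outer ports)
after beta, the pattern on (a3, a1, a2) reads {out.1, out.2, a2.1, a2.2} {a1.1} {a1.2} {a3.1} {a3.2} (out.j = its outer ports)


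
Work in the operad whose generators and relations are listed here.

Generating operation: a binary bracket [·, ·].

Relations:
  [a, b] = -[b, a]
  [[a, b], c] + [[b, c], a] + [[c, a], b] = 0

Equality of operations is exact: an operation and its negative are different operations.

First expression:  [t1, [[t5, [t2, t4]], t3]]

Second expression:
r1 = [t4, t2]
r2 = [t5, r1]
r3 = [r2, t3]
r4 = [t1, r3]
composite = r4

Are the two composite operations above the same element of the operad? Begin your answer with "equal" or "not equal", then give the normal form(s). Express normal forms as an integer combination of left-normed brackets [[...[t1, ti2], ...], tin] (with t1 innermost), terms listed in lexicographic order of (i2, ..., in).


The first composite normalizes to -[[[[t1, t2], t4], t5], t3] + [[[[t1, t3], t2], t4], t5] - [[[[t1, t3], t4], t2], t5] - [[[[t1, t3], t5], t2], t4] + [[[[t1, t3], t5], t4], t2] + [[[[t1, t4], t2], t5], t3] + [[[[t1, t5], t2], t4], t3] - [[[[t1, t5], t4], t2], t3]
The second composite normalizes to [[[[t1, t2], t4], t5], t3] - [[[[t1, t3], t2], t4], t5] + [[[[t1, t3], t4], t2], t5] + [[[[t1, t3], t5], t2], t4] - [[[[t1, t3], t5], t4], t2] - [[[[t1, t4], t2], t5], t3] - [[[[t1, t5], t2], t4], t3] + [[[[t1, t5], t4], t2], t3]
Distinct normal forms: not equal.

not equal — first -[[[[t1, t2], t4], t5], t3] + [[[[t1, t3], t2], t4], t5] - [[[[t1, t3], t4], t2], t5] - [[[[t1, t3], t5], t2], t4] + [[[[t1, t3], t5], t4], t2] + [[[[t1, t4], t2], t5], t3] + [[[[t1, t5], t2], t4], t3] - [[[[t1, t5], t4], t2], t3], second [[[[t1, t2], t4], t5], t3] - [[[[t1, t3], t2], t4], t5] + [[[[t1, t3], t4], t2], t5] + [[[[t1, t3], t5], t2], t4] - [[[[t1, t3], t5], t4], t2] - [[[[t1, t4], t2], t5], t3] - [[[[t1, t5], t2], t4], t3] + [[[[t1, t5], t4], t2], t3]


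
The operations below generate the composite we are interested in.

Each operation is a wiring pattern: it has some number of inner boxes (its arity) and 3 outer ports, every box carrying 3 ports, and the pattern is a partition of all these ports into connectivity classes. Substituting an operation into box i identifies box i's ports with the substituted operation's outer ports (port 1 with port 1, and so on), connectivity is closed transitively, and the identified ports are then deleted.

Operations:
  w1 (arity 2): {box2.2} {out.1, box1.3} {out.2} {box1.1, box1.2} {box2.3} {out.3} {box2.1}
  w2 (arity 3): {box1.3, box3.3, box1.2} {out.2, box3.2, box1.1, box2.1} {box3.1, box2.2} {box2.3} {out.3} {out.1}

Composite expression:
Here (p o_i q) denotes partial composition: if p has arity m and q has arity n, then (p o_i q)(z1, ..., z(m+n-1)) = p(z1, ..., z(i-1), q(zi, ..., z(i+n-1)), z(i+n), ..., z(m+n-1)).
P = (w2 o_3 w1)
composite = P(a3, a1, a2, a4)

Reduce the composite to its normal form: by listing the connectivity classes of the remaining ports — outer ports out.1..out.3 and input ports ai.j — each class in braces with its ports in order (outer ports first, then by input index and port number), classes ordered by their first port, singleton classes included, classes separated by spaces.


{out.1} {out.2, a1.1, a3.1} {out.3} {a1.2, a2.3} {a1.3} {a2.1, a2.2} {a3.2, a3.3} {a4.1} {a4.2} {a4.3}


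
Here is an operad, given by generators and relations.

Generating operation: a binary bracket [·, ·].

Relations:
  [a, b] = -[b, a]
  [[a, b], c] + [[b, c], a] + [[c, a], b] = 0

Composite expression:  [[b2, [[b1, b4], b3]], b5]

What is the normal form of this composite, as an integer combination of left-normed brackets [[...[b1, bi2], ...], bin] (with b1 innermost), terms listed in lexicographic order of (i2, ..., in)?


-[[[[b1, b4], b3], b2], b5]


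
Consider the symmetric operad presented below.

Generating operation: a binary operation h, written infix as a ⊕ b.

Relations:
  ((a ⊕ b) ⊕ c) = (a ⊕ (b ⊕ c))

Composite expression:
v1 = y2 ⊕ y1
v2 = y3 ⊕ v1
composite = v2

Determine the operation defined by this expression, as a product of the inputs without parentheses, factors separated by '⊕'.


Key point: h is associative — brackets drop, the y-order remains.
(y2 ⊕ y1) flattens to y2 ⊕ y1
(y3 ⊕ (y2 ⊕ y1)) flattens to y3 ⊕ y2 ⊕ y1

y3 ⊕ y2 ⊕ y1


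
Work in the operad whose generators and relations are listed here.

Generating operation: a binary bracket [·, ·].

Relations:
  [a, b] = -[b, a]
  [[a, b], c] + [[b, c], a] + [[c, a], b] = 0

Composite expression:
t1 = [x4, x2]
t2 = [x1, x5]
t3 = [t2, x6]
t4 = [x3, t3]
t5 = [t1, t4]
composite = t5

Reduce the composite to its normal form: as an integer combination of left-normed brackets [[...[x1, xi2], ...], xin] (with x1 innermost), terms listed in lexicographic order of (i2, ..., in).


-[[[[[x1, x5], x6], x3], x2], x4] + [[[[[x1, x5], x6], x3], x4], x2]


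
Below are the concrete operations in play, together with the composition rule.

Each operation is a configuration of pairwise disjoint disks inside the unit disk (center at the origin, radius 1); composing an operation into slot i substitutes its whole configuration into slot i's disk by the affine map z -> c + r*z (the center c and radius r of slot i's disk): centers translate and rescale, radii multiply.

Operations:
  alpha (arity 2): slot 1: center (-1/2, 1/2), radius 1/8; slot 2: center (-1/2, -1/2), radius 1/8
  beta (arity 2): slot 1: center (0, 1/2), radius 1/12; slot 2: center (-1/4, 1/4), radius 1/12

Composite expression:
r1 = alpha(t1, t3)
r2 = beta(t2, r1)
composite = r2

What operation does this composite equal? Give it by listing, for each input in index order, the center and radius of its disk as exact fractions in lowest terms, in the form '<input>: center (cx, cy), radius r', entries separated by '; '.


t1: center (-7/24, 7/24), radius 1/96; t2: center (0, 1/2), radius 1/12; t3: center (-7/24, 5/24), radius 1/96


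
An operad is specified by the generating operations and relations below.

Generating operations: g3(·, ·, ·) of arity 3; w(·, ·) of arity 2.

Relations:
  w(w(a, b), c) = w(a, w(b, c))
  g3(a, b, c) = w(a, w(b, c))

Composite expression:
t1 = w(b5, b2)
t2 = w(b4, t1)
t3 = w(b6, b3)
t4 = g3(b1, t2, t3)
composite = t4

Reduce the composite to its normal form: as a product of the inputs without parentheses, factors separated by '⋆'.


b1 ⋆ b4 ⋆ b5 ⋆ b2 ⋆ b6 ⋆ b3

The g3-tree's shape is irrelevant; the b-reading-order decides.
w(b5, b2) linearizes to b5 ⋆ b2
w(b4, w(b5, b2)) linearizes to b4 ⋆ b5 ⋆ b2
w(b6, b3) linearizes to b6 ⋆ b3
g3(b1, w(b4, w(b5, b2)), w(b6, b3)) linearizes to b1 ⋆ b4 ⋆ b5 ⋆ b2 ⋆ b6 ⋆ b3


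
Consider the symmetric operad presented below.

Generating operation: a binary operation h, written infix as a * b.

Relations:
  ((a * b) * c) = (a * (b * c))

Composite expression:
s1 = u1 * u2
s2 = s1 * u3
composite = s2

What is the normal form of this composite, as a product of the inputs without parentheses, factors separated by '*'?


u1 * u2 * u3

Associativity of h dissolves the nesting; only the u-input order survives.
(u1 * u2) reduces to u1 * u2
((u1 * u2) * u3) reduces to u1 * u2 * u3


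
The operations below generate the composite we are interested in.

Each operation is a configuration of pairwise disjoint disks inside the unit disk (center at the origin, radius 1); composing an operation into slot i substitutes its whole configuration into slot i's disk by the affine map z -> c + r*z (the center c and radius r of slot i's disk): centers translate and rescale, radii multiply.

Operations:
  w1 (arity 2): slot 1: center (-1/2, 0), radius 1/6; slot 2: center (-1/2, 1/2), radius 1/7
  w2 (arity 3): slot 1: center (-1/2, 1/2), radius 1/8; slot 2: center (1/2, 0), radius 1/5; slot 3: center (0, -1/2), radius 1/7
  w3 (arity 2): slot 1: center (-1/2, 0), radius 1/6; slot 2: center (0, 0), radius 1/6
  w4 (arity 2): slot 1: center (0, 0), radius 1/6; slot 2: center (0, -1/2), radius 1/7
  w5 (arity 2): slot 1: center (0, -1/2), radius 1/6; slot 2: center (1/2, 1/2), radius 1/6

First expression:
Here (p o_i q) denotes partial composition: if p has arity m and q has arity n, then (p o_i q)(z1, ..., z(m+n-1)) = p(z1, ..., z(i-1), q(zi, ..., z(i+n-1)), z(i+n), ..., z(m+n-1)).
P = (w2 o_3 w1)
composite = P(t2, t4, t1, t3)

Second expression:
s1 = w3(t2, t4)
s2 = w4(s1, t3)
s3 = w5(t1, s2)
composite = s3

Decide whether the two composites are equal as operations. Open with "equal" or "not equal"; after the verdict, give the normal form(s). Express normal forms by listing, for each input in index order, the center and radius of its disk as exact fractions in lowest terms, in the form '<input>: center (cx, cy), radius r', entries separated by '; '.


Normal form of the first expression: t1: center (-1/14, -1/2), radius 1/42; t2: center (-1/2, 1/2), radius 1/8; t3: center (-1/14, -3/7), radius 1/49; t4: center (1/2, 0), radius 1/5
Normal form of the second expression: t1: center (0, -1/2), radius 1/6; t2: center (35/72, 1/2), radius 1/216; t3: center (1/2, 5/12), radius 1/42; t4: center (1/2, 1/2), radius 1/216
The forms do not match — not equal.

not equal; first: t1: center (-1/14, -1/2), radius 1/42; t2: center (-1/2, 1/2), radius 1/8; t3: center (-1/14, -3/7), radius 1/49; t4: center (1/2, 0), radius 1/5; second: t1: center (0, -1/2), radius 1/6; t2: center (35/72, 1/2), radius 1/216; t3: center (1/2, 5/12), radius 1/42; t4: center (1/2, 1/2), radius 1/216


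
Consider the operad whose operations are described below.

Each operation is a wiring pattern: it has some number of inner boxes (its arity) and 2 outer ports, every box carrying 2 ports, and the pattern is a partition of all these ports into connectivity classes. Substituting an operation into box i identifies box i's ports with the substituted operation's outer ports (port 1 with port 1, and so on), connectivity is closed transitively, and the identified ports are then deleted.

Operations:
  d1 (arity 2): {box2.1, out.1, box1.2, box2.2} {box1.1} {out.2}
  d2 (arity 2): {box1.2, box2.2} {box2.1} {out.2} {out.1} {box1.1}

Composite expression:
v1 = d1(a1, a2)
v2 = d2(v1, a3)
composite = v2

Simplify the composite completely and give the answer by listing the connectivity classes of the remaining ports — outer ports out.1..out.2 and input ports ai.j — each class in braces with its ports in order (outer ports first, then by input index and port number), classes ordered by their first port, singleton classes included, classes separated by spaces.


{out.1} {out.2} {a1.1} {a1.2, a2.1, a2.2} {a3.1} {a3.2}

Substituting into d2 glues patterns; closure does the rest.
the subtree at d1 composes to {out.1, a1.2, a2.1, a2.2} {out.2} {a1.1} on (a1, a2); out.j = own outer ports
the subtree at d2 composes to {out.1} {out.2} {a1.1} {a1.2, a2.1, a2.2} {a3.1} {a3.2} on (a1, a2, a3); out.j = own outer ports


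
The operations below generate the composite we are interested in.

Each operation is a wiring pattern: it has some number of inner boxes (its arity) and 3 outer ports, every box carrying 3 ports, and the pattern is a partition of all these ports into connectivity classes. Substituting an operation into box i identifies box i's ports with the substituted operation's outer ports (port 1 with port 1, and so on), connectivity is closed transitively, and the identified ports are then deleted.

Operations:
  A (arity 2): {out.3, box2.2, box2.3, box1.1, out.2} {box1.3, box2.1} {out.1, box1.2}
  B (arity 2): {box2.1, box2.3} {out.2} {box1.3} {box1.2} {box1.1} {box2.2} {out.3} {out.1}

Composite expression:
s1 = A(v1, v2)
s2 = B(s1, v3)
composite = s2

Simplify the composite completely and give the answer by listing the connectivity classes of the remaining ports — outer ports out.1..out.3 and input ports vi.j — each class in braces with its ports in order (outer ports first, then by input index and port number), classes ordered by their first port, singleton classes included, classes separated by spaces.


{out.1} {out.2} {out.3} {v1.1, v2.2, v2.3} {v1.2} {v1.3, v2.1} {v3.1, v3.3} {v3.2}

Two ports join when wires chain via B-identified ports.
the subtree at A composes to {out.1, v1.2} {out.2, out.3, v1.1, v2.2, v2.3} {v1.3, v2.1} on (v1, v2); out.j = own outer ports
the subtree at B composes to {out.1} {out.2} {out.3} {v1.1, v2.2, v2.3} {v1.2} {v1.3, v2.1} {v3.1, v3.3} {v3.2} on (v1, v2, v3); out.j = own outer ports
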